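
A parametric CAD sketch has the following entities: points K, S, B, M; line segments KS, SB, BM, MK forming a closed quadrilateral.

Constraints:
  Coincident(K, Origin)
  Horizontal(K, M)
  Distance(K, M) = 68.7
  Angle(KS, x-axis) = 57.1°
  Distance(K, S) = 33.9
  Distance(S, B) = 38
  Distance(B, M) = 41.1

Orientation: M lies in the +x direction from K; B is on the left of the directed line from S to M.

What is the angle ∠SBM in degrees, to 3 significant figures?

93.8°

K is at the origin; KM is horizontal with |KM| = 68.7 and M in +x, so M = (68.7, 0). KS runs at 57.1° with |KS| = 33.9, so S = (18.4, 28.5). B is determined by |SB| = 38.0 and |BM| = 41.1 together: it lies at the intersection of circle(S, 38.0) and circle(M, 41.1). With |SM| = 57.8, the foot of the radical line on SM is 26.8 from S and the perpendicular offset is √(38.0² − 26.8²) = 27.0. Taking the left-of-SM solution: B = (55.0, 38.7).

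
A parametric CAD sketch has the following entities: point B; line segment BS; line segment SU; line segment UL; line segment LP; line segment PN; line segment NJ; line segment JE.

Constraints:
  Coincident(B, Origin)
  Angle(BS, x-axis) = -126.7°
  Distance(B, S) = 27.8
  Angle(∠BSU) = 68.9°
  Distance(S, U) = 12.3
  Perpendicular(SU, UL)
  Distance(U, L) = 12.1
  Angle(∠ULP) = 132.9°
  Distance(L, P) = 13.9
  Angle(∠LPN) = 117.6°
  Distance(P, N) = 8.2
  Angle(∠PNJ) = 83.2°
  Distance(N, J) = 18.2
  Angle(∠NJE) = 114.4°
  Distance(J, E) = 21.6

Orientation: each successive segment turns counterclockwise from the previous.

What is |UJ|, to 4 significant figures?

10.16

∠LPN = 117.6° gives PN at -176.1° from the x-axis; with |PN| = 8.2, N = (-16.96, -2.649). ∠PNJ = 83.2° gives NJ at -79.30° from the x-axis; with |NJ| = 18.2, J = (-13.58, -20.53). Then |UJ| = |J − U| = 10.16.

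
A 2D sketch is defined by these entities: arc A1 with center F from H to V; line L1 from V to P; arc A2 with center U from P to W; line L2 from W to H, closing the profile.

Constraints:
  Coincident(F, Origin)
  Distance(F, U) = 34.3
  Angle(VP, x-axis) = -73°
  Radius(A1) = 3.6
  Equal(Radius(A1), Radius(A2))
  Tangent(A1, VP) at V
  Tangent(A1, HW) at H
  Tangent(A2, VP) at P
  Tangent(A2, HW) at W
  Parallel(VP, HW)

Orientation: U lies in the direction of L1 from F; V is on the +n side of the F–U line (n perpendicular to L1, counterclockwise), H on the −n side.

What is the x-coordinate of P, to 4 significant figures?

13.47

The slot axis is L1's direction at -73.0°, so u = (cos -73.0°, sin -73.0°) = (0.2924, -0.9563) and n = (−sin -73.0°, cos -73.0°) = (0.9563, 0.2924). F is at the origin and U lies 34.3 along u from F, so U = 34.3·u = (10.03, -32.80). Tangency of A1 to both parallel lines with radius 3.6 puts V and H at F ± 3.6·n: V = (3.443, 1.053), H = (-3.443, -1.053). Equal radii place P and W the same way about U: P = U + 3.6·n = (13.47, -31.75), W = U − 3.6·n = (6.586, -33.85). So P.x = 13.47.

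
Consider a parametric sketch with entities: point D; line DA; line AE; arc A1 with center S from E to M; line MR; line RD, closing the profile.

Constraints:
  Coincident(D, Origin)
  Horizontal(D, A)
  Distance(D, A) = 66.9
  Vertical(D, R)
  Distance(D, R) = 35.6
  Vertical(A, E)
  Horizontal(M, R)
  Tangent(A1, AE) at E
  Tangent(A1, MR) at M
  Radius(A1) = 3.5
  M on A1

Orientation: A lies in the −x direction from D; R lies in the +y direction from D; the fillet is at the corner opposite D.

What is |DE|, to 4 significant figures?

74.20

D is at the origin; D and A share the same y with |DA| = 66.9 and A on the −x side, so A = (-66.90, 0.000). D and R share the same x with |DR| = 35.6 and R on the +y side, so R = (0.000, 35.60). The virtual corner opposite D is at (-66.90, 35.60). A1 meets AE tangentially, so SE is at right angles to AE and tangency of A1 to MR means the radius SM is perpendicular to MR, with radius 3.5, so the center S sits 3.5 in from both sides at S = (-63.40, 32.10). That places the tangent points at E = (-66.90, 32.10) on AE and M = (-63.40, 35.60) on MR. Then |DE| = |E − D| = 74.20.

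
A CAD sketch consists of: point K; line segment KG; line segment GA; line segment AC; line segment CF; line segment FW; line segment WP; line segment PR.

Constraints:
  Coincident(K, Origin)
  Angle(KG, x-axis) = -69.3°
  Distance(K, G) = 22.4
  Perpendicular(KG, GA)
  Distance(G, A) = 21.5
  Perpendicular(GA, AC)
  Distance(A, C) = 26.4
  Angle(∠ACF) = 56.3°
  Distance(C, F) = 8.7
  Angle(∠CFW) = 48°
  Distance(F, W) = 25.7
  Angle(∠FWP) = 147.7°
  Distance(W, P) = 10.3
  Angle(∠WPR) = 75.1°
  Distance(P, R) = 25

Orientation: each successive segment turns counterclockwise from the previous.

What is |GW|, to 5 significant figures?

42.021

∠ACF = 56.3° gives CF at -125.60° from the x-axis; with |CF| = 8.7, F = (13.634, 4.2675). ∠CFW = 48.0° gives FW at 6.4000° from the x-axis; with |FW| = 25.7, W = (39.174, 7.1323). Then |GW| = |W − G| = 42.021.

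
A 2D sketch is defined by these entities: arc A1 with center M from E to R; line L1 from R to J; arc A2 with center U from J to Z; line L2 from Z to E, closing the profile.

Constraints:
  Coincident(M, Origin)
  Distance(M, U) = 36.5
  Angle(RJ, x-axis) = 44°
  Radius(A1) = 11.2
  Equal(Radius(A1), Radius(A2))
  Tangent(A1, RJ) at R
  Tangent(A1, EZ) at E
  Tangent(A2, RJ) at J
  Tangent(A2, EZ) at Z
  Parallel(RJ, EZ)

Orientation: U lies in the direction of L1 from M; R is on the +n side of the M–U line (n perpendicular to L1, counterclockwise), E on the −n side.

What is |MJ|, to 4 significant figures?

38.18

The slot axis is L1's direction at 44.0°, so u = (cos 44.0°, sin 44.0°) = (0.7193, 0.6947) and n = (−sin 44.0°, cos 44.0°) = (-0.6947, 0.7193). M is at the origin and U lies 36.5 along u from M, so U = 36.5·u = (26.26, 25.36). Tangency of A1 to both parallel lines with radius 11.2 puts R and E at M ± 11.2·n: R = (-7.780, 8.057), E = (7.780, -8.057). Equal radii place J and Z the same way about U: J = U + 11.2·n = (18.48, 33.41), Z = U − 11.2·n = (34.04, 17.30). Then |MJ| = |J − M| = 38.18.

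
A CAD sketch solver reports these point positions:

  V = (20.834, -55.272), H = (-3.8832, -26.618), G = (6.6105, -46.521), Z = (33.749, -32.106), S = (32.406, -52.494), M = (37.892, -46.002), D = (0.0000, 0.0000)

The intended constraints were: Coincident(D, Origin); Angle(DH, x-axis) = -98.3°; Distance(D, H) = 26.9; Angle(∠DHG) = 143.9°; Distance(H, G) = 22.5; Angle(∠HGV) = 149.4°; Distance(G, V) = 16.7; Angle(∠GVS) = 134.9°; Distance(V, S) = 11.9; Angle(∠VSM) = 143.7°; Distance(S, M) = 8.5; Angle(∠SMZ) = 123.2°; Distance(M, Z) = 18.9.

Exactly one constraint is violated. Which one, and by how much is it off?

Distance(M, Z) = 18.9 — off by 4.40.

D = (0.00, 0.00) ✓; DH at -98.30° ✓; |DH| = 26.90 ✓; ∠DHG = 143.9° ✓; |HG| = 22.50 ✓; ∠HGV = 149.4° ✓; |GV| = 16.70 ✓; ∠GVS = 134.9° ✓; |VS| = 11.90 ✓; ∠VSM = 143.7° ✓; |SM| = 8.500 ✓; ∠SMZ = 123.2° ✓; |MZ| = 14.50 ✗.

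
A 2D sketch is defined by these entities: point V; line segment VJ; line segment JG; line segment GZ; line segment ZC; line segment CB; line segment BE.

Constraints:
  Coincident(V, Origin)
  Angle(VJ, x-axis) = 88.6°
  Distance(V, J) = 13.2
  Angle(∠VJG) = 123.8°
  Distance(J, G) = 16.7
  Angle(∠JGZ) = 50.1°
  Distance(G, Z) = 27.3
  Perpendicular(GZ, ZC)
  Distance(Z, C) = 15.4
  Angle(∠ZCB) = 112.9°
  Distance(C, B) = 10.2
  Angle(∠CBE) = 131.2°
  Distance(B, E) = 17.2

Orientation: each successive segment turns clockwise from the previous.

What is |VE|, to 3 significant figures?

21.4

V is at the origin; VJ runs at 88.6° with length 13.2, so J = (0.323, 13.2). ∠VJG = 123.8° gives JG at 32.4° from the x-axis; with |JG| = 16.7, G = (14.4, 22.1). ∠JGZ = 50.1° gives GZ at -97.5° from the x-axis; with |GZ| = 27.3, Z = (10.9, -4.92). GZ is perpendicular to ZC, so ZC runs at 172°; with |ZC| = 15.4, C = (-4.41, -2.91). ∠ZCB = 112.9° gives CB at 105° from the x-axis; with |CB| = 10.2, B = (-7.12, 6.92). ∠CBE = 131.2° gives BE at 56.6° from the x-axis; with |BE| = 17.2, E = (2.35, 21.3). Then |VE| = |E − V| = 21.4.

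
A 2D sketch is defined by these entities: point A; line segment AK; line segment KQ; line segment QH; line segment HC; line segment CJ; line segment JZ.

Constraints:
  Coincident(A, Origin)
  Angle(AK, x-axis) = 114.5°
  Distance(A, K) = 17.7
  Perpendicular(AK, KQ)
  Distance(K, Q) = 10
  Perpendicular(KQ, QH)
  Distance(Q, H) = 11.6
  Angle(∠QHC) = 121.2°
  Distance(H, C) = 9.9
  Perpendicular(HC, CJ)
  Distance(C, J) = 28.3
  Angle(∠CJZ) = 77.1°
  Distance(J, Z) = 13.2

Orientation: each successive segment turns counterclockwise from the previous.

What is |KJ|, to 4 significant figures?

15.11

A is at the origin; AK runs at 114.5° with length 17.7, so K = (-7.340, 16.11). AK ⟂ KQ, so KQ runs at -155.5°; with |KQ| = 10.0, Q = (-16.44, 11.96). KQ is perpendicular to QH, so QH runs at -65.50°; with |QH| = 11.6, H = (-11.63, 1.404). ∠QHC = 121.2° gives HC at -6.700° from the x-axis; with |HC| = 9.9, C = (-1.797, 0.2488). HC is perpendicular to CJ, so CJ runs at 83.30°; with |CJ| = 28.3, J = (1.505, 28.36). Then |KJ| = |J − K| = 15.11.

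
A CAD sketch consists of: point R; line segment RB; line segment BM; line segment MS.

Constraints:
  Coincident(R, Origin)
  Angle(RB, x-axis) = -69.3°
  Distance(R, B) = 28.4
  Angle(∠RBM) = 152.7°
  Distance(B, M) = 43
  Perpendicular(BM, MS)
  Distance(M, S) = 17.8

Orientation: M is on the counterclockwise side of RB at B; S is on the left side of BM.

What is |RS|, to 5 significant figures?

68.404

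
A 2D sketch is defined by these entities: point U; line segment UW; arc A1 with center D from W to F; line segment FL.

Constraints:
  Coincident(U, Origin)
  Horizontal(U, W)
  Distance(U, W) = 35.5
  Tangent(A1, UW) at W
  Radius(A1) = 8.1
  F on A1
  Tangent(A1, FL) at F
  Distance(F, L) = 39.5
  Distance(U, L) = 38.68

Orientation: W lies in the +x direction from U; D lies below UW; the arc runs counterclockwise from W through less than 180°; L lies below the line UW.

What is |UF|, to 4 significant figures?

28.82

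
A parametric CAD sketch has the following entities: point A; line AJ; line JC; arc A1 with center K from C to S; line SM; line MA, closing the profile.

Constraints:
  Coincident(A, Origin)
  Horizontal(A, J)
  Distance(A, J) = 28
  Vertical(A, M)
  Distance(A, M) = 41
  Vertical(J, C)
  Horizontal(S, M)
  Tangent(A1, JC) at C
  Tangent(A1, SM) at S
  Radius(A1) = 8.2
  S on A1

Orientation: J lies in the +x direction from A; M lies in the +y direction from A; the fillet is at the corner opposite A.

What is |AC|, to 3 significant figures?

43.1

The virtual corner opposite A is at (28.0, 41.0). A1 meets JC tangentially, so KC is at right angles to JC and since A1 is tangent to SM there, KS ⟂ SM, with radius 8.2, so the center K sits 8.2 in from both sides at K = (19.8, 32.8). That places the tangent points at C = (28.0, 32.8) on JC and S = (19.8, 41.0) on SM. Then |AC| = |C − A| = 43.1.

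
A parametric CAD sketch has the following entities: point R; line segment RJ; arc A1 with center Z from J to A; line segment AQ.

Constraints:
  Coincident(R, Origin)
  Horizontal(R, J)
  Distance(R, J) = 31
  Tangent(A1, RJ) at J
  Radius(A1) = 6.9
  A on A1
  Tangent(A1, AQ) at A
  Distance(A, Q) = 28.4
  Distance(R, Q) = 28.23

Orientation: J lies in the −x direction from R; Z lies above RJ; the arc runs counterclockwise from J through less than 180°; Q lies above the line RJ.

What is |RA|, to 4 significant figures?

25.46

Checks: ∠(ZJ, JR) = 90.00° ✓; |ZJ| = 6.900 ✓; |ZA| = 6.900 ✓; ∠(ZA, AQ) = 90.00° ✓; |AQ| = 28.40 ✓; |RQ| = 28.23 ✓.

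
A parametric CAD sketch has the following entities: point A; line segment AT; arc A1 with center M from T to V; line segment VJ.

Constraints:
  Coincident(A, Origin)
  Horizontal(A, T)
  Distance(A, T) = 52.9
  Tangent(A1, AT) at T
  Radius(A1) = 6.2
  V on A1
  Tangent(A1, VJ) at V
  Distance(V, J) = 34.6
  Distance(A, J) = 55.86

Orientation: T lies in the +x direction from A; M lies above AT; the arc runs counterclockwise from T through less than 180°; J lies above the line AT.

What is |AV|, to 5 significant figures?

58.944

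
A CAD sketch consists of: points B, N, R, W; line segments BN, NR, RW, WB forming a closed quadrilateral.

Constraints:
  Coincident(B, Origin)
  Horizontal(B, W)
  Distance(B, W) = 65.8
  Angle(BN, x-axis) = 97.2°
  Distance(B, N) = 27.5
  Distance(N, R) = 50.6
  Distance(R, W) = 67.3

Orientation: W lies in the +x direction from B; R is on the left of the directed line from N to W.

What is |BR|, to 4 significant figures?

69.51

Checks: |NR| = 50.60 ✓; |RW| = 67.30 ✓.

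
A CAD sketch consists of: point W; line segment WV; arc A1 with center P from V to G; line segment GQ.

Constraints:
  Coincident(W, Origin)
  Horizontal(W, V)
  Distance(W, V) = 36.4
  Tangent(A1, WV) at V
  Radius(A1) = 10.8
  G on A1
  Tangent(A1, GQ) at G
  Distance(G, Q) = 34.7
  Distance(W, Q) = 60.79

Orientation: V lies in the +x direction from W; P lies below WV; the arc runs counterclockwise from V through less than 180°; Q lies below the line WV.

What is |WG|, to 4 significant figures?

30.06

Checks: |PG| = 10.80 ✓; ∠(PG, GQ) = 90.00° ✓; |GQ| = 34.70 ✓; |WQ| = 60.79 ✓.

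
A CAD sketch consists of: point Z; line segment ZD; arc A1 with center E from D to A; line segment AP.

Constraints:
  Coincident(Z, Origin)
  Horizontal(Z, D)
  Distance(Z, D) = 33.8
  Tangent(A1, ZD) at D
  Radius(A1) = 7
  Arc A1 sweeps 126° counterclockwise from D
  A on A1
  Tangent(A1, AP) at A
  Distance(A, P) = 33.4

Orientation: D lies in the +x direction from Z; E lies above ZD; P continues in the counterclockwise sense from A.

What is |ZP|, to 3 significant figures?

43.0

On A1, D sits at bearing -90° from E; a 126° counterclockwise sweep puts A at bearing 36°, so A = E + 7.0·(cos 36°, sin 36°) = (39.5, 11.1). Since A1 is tangent to AP there, EA ⟂ AP, so AP runs along (−sin 36°, cos 36°); with |AP| = 33.4, P = (19.8, 38.1). Then |ZP| = |P − Z| = 43.0.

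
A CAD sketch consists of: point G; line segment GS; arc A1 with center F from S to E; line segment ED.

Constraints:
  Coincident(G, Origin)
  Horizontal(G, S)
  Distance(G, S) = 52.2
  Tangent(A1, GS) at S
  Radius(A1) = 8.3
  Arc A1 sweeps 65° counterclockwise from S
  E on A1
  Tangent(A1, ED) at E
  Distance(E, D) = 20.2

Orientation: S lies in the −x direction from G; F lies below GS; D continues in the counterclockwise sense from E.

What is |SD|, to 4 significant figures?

28.13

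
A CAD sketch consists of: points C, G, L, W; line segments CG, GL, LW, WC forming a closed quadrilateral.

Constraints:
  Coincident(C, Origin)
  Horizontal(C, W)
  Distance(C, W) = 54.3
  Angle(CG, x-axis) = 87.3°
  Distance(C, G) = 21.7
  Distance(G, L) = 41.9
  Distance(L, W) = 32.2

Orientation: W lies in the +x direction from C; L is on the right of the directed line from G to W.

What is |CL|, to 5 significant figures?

27.903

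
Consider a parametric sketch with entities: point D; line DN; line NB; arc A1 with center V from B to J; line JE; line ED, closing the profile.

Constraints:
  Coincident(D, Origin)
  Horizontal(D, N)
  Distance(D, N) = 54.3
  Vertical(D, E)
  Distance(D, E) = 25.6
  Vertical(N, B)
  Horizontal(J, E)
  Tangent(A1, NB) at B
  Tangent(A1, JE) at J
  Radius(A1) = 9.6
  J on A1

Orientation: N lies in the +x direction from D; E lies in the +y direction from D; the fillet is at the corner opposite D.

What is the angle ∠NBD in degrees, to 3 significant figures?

73.6°

D is at the origin; DN is horizontal with |DN| = 54.3 and N on the +x side, so N = (54.3, 0.00). DE is vertical with |DE| = 25.6 and E on the +y side, so E = (0.00, 25.6). The virtual corner opposite D is at (54.3, 25.6). Tangency of A1 to NB means the radius VB is perpendicular to NB and tangency of A1 to JE means the radius VJ is perpendicular to JE, with radius 9.6, so the center V sits 9.6 in from both sides at V = (44.7, 16.0). That places the tangent points at B = (54.3, 16.0) on NB and J = (44.7, 25.6) on JE. Then cos ∠NBD = BN·BD / (|BN||BD|), giving 73.6°.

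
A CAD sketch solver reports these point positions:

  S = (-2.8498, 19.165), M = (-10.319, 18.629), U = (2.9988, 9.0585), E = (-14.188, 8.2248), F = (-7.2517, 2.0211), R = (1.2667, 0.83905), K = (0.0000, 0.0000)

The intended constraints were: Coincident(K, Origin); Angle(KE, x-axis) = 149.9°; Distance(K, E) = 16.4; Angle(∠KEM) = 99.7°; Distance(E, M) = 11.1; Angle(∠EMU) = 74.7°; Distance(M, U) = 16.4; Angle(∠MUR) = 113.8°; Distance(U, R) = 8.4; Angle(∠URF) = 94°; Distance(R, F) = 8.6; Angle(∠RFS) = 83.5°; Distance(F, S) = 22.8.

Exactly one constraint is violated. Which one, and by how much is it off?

Distance(F, S) = 22.8 — off by 5.10.

K = (0.00, 0.00) ✓; KE at 149.9° ✓; |KE| = 16.40 ✓; ∠KEM = 99.70° ✓; |EM| = 11.10 ✓; ∠EMU = 74.70° ✓; |MU| = 16.40 ✓; ∠MUR = 113.8° ✓; |UR| = 8.400 ✓; ∠URF = 94.00° ✓; |RF| = 8.600 ✓; ∠RFS = 83.50° ✓; |FS| = 17.70 ✗.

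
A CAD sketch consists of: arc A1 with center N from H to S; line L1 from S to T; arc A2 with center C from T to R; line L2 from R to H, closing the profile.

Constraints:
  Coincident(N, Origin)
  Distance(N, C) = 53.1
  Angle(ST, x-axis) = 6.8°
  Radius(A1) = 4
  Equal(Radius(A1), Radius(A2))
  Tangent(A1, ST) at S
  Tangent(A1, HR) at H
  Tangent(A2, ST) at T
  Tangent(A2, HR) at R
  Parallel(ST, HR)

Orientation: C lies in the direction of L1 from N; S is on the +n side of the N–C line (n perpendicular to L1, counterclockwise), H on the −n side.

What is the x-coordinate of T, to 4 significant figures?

52.25

The slot axis is L1's direction at 6.8°, so u = (cos 6.8°, sin 6.8°) = (0.9930, 0.1184) and n = (−sin 6.8°, cos 6.8°) = (-0.1184, 0.9930). N is at the origin and C lies 53.1 along u from N, so C = 53.1·u = (52.73, 6.287). Tangency of A1 to both parallel lines with radius 4.0 puts S and H at N ± 4.0·n: S = (-0.4736, 3.972), H = (0.4736, -3.972). Equal radii place T and R the same way about C: T = C + 4.0·n = (52.25, 10.26), R = C − 4.0·n = (53.20, 2.315). So T.x = 52.25.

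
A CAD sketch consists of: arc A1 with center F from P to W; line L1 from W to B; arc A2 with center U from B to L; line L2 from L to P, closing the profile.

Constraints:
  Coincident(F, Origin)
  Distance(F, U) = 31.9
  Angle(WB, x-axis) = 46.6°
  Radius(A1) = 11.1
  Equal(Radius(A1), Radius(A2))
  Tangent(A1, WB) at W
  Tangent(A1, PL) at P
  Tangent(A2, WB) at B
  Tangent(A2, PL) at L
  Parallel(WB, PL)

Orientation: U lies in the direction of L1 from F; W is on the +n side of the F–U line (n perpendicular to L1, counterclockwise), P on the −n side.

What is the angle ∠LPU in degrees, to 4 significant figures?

19.19°

Tangency of A1 to both parallel lines with radius 11.1 puts W and P at F ± 11.1·n: W = (-8.065, 7.627), P = (8.065, -7.627). Equal radii place B and L the same way about U: B = U + 11.1·n = (13.85, 30.80), L = U − 11.1·n = (29.98, 15.55). Then cos ∠LPU = PL·PU / (|PL||PU|), giving 19.19°.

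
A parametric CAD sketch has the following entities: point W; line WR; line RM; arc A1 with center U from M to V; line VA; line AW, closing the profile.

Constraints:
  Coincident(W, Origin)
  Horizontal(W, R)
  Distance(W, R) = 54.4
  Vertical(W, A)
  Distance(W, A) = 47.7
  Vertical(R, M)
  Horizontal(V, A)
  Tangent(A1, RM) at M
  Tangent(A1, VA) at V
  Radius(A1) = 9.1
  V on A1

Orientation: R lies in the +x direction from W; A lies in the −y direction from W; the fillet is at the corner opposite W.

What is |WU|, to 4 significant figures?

59.52

W is at the origin; WR is horizontal with |WR| = 54.4 and R on the +x side, so R = (54.40, 0.000). W and A share the same x with |WA| = 47.7 and A on the −y side, so A = (0.000, -47.70). The virtual corner opposite W is at (54.40, -47.70). A1 meets RM tangentially, so UM is at right angles to RM and tangency of A1 to VA means the radius UV is perpendicular to VA, with radius 9.1, so the center U sits 9.1 in from both sides at U = (45.30, -38.60). Then |WU| = |U − W| = 59.52.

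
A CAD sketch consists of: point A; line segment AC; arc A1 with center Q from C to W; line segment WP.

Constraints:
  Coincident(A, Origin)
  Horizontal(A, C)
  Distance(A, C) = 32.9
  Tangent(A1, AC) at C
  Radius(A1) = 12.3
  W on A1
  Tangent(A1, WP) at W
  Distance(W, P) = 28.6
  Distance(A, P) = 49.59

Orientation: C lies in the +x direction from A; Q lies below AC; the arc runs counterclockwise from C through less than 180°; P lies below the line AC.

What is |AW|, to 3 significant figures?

25.2

Checks: |QW| = 12.30 ✓; ∠(QW, WP) = 90.00° ✓; |WP| = 28.60 ✓; |AP| = 49.59 ✓.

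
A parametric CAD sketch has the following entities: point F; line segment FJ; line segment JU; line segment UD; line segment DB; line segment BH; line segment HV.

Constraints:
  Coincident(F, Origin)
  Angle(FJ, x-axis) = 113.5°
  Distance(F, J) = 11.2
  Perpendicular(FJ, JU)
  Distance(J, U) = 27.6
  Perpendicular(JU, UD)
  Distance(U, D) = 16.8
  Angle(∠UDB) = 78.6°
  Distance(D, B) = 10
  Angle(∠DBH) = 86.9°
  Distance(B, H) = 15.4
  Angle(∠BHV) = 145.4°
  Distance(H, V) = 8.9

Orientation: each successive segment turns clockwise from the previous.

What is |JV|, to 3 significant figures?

29.0

F is at the origin; FJ runs at 113.5° with length 11.2, so J = (-4.47, 10.3). The perpendicularity gives JU at right angles to FJ, so JU runs at 23.5°; with |JU| = 27.6, U = (20.8, 21.3). JU ⟂ UD, so UD runs at -66.5°; with |UD| = 16.8, D = (27.5, 5.87). ∠UDB = 78.6° gives DB at -168° from the x-axis; with |DB| = 10.0, B = (17.8, 3.77). ∠DBH = 86.9° gives BH at 99.0° from the x-axis; with |BH| = 15.4, H = (15.4, 19.0). ∠BHV = 145.4° gives HV at 64.4° from the x-axis; with |HV| = 8.9, V = (19.2, 27.0). Then |JV| = |V − J| = 29.0.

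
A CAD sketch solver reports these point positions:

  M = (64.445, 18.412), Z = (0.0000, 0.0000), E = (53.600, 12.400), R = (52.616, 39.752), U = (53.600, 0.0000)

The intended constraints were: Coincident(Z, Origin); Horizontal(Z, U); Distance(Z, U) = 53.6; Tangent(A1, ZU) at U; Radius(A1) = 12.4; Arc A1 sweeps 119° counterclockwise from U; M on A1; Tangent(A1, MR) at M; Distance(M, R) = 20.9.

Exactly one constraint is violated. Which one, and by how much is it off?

Distance(M, R) = 20.9 — off by 3.50.

Z = (0.00, 0.00) ✓; Z.y = 0.00, U.y = 0.00 ✓; |ZU| = 53.60 ✓; ∠(EU, UZ) = 90.00° ✓; |EU| = 12.40 ✓; bearing(E→M) − bearing(E→U) = 119.0° ✓; |EM| = 12.40 ✓; ∠(EM, MR) = 90.00° ✓; |MR| = 24.40 ✗.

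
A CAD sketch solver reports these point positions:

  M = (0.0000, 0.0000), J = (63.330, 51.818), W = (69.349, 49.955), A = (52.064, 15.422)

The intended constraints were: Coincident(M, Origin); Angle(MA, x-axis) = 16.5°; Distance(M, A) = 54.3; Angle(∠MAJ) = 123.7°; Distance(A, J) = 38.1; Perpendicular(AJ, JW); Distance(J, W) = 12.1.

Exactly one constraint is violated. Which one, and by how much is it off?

Distance(J, W) = 12.1 — off by 5.80.

M = (0.00, 0.00) ✓; MA at 16.50° ✓; |MA| = 54.30 ✓; ∠MAJ = 123.7° ✓; |AJ| = 38.10 ✓; ∠(AJ, JW) = 90.00° ✓; |JW| = 6.301 ✗.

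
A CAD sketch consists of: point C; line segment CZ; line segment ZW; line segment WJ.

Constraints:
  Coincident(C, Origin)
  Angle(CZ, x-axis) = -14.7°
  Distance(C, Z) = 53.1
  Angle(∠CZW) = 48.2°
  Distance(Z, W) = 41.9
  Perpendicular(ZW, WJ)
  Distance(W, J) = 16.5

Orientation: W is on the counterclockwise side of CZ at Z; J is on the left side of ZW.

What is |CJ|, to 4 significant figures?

23.98

∠CZW = 48.2°, so ZW runs at -14.7° + (180° − 48.2°) = 117.1° from the x-axis; with |ZW| = 41.9, W = Z + 41.9·(cos 117.1°, sin 117.1°) = (32.27, 23.83). ZW is perpendicular to WJ; with |WJ| = 16.5 on the left of ZW, J = W + 16.5·(-0.8902, -0.4555) = (17.59, 16.31). Then |CJ| = |J − C| = 23.98.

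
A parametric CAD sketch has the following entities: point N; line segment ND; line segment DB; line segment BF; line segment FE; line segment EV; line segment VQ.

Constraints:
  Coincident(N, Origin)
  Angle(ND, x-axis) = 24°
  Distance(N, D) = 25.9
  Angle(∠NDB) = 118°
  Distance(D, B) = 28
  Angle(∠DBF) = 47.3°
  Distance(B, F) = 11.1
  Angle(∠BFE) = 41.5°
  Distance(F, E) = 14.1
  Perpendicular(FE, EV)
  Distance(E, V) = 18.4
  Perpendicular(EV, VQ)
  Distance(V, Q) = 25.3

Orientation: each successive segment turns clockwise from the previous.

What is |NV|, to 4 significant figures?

58.67

∠BFE = 41.5° gives FE at 50.80° from the x-axis; with |FE| = 14.1, E = (43.68, 2.429). FE is perpendicular to EV, so EV runs at -39.20°; with |EV| = 18.4, V = (57.94, -9.200). Then |NV| = |V − N| = 58.67.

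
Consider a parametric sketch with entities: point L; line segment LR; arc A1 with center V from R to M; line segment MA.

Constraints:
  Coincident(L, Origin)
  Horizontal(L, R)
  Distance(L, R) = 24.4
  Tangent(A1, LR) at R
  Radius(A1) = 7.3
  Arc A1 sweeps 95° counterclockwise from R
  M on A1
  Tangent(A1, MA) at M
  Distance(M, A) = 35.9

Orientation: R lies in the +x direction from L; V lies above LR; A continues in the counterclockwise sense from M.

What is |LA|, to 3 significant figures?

52.2

L is at the origin; LR is horizontal with |LR| = 24.4 and R on the +x side, so R = (24.4, 0.00). Tangency of A1 to LR means the radius VR is perpendicular to LR, so V = R + (0, 7.3) = (24.4, 7.30). On A1, R sits at bearing -90° from V; a 95° counterclockwise sweep puts M at bearing 5°, so M = V + 7.3·(cos 5°, sin 5°) = (31.7, 7.94). A1 meets MA tangentially, so VM is at right angles to MA, so MA runs along (−sin 5°, cos 5°); with |MA| = 35.9, A = (28.5, 43.7). Then |LA| = |A − L| = 52.2.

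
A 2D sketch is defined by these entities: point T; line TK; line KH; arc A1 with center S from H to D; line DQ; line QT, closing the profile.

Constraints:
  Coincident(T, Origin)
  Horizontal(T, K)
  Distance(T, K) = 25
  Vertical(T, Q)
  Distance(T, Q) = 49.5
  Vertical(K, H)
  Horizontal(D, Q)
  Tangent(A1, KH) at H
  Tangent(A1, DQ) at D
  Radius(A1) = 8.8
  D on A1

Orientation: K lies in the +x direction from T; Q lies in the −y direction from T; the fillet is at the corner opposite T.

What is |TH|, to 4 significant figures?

47.76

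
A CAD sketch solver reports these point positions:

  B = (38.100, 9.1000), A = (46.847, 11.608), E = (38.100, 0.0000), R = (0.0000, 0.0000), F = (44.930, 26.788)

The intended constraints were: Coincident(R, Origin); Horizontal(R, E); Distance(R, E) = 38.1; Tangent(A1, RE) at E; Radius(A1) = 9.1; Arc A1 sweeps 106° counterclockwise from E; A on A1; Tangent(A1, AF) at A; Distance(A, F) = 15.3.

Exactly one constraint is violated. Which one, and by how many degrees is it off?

Tangent(A1, AF) at A — off by 8.80°.

R = (0.00, 0.00) ✓; R.y = 0.00, E.y = 0.00 ✓; |RE| = 38.10 ✓; ∠(BE, ER) = 90.00° ✓; |BE| = 9.100 ✓; bearing(B→A) − bearing(B→E) = 106.0° ✓; |BA| = 9.099 ✓; ∠(BA, AF) = 98.80° ✗; |AF| = 15.30 ✓.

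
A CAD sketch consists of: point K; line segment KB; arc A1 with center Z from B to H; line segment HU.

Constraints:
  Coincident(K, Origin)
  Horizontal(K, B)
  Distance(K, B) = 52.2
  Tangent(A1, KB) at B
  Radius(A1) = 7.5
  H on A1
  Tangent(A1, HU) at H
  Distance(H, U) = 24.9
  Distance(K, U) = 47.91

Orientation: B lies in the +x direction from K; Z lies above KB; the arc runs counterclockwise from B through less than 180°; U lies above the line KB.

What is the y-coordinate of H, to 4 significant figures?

13.25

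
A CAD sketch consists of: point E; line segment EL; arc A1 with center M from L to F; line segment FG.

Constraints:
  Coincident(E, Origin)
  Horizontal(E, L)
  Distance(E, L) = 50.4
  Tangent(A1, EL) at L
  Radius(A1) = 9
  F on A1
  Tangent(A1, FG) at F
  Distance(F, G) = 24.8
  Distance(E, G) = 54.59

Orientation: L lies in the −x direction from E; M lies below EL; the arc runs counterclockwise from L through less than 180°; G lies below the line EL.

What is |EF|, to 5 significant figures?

59.350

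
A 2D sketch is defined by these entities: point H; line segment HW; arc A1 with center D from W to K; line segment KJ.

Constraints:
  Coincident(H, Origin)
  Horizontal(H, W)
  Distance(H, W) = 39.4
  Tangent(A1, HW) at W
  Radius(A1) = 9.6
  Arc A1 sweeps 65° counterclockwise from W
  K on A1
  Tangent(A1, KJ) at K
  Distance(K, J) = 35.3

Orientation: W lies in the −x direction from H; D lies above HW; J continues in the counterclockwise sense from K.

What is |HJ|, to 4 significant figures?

40.72

H is at the origin; H and W share the same y with |HW| = 39.4 and W on the −x side, so W = (-39.40, 0.000). Tangency of A1 to HW means the radius DW is perpendicular to HW, so D = W + (0, 9.6) = (-39.40, 9.600). On A1, W sits at bearing -90° from D; a 65° counterclockwise sweep puts K at bearing -25°, so K = D + 9.6·(cos -25°, sin -25°) = (-30.70, 5.543). A1 meets KJ tangentially, so DK is at right angles to KJ, so KJ runs along (−sin -25°, cos -25°); with |KJ| = 35.3, J = (-15.78, 37.54). Then |HJ| = |J − H| = 40.72.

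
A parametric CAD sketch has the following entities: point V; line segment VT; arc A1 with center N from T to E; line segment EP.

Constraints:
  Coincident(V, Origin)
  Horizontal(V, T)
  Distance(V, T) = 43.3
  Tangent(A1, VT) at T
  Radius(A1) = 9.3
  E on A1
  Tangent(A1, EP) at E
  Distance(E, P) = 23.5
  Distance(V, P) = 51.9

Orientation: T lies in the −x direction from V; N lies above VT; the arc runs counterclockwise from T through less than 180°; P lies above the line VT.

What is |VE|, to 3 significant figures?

36.0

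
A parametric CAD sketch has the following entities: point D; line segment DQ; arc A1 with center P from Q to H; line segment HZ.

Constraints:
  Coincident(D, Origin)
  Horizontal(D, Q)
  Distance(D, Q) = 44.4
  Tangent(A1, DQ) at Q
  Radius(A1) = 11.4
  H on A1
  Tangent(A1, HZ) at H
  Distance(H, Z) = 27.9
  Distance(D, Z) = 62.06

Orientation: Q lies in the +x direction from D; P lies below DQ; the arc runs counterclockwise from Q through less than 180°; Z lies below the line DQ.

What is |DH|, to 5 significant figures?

37.818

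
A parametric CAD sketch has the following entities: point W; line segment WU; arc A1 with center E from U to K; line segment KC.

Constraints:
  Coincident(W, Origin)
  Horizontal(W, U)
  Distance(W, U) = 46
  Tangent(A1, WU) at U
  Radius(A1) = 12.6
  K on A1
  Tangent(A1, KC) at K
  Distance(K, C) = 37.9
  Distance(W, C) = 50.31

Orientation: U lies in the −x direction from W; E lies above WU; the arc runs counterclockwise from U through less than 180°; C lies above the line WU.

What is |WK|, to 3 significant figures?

35.1

W is at the origin; W and U share the same y with |WU| = 46.0 and U on the −x side, so U = (-46.0, 0.00). Since A1 is tangent to WU there, EU ⟂ WU, so E = U + (0, 12.6) = (-46.0, 12.6). Since EK ⟂ KC (tangency), |EC| = √(12.6² + 37.9²) = 39.9 regardless of where K sits on A1. So C lies on both circle(W, 50.31) and circle(E, 39.9); the above-WU intersection is C = (-22.6, 45.0). K is the foot of the tangent from C: K = (-34.0, 8.81).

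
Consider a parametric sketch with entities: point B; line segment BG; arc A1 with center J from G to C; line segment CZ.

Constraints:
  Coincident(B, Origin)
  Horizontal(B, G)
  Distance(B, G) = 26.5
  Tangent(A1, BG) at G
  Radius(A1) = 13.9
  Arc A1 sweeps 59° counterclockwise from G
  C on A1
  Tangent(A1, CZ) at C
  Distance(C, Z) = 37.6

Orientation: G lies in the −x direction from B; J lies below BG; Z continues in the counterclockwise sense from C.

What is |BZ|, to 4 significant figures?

69.69

B is at the origin; B and G share the same y with |BG| = 26.5 and G on the −x side, so G = (-26.50, 0.000). Tangency of A1 to BG means the radius JG is perpendicular to BG, so J = G + (0, -13.9) = (-26.50, -13.90). On A1, G sits at bearing 90° from J; a 59° counterclockwise sweep puts C at bearing 149°, so C = J + 13.9·(cos 149°, sin 149°) = (-38.41, -6.741). Since A1 is tangent to CZ there, JC ⟂ CZ, so CZ runs along (−sin 149°, cos 149°); with |CZ| = 37.6, Z = (-57.78, -38.97). Then |BZ| = |Z − B| = 69.69.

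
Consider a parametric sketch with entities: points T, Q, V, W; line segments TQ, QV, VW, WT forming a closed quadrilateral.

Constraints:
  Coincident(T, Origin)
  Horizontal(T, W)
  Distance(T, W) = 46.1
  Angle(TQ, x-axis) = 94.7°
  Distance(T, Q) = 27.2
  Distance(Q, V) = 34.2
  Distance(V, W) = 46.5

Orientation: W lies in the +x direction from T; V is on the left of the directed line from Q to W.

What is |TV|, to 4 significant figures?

51.28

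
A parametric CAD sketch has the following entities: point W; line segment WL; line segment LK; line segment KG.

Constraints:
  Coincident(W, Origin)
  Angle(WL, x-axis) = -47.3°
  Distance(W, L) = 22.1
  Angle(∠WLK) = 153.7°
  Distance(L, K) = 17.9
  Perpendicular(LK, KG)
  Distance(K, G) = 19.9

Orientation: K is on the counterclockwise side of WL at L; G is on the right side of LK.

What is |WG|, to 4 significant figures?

48.00

W is at the origin; WL runs at -47.3° with length 22.1, so L = 22.1·(cos -47.3°, sin -47.3°) = (14.99, -16.24). ∠WLK = 153.7°, so LK runs at -47.3° + (180° − 153.7°) = -21.00° from the x-axis; with |LK| = 17.9, K = L + 17.9·(cos -21.00°, sin -21.00°) = (31.70, -22.66). LK ⟂ KG; with |KG| = 19.9 on the right of LK, G = K + 19.9·(-0.3584, -0.9336) = (24.57, -41.23). Then |WG| = |G − W| = 48.00.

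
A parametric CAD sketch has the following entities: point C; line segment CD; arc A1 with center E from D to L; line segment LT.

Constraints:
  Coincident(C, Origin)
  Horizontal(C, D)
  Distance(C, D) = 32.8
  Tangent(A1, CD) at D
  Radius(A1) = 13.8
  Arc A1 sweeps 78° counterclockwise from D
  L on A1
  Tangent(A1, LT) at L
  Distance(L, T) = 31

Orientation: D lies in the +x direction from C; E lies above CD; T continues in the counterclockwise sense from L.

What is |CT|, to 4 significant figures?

66.96

On A1, D sits at bearing -90° from E; a 78° counterclockwise sweep puts L at bearing -12°, so L = E + 13.8·(cos -12°, sin -12°) = (46.30, 10.93). A1 meets LT tangentially, so EL is at right angles to LT, so LT runs along (−sin -12°, cos -12°); with |LT| = 31.0, T = (52.74, 41.25). Then |CT| = |T − C| = 66.96.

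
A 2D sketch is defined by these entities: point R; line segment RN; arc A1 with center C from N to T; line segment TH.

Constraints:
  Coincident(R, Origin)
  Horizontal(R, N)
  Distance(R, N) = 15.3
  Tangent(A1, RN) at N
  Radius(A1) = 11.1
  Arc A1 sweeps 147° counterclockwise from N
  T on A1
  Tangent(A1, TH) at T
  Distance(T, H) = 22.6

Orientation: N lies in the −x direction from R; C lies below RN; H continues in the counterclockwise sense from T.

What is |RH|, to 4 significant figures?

32.81

On A1, N sits at bearing 90° from C; a 147° counterclockwise sweep puts T at bearing 237°, so T = C + 11.1·(cos 237°, sin 237°) = (-21.35, -20.41). Since A1 is tangent to TH there, CT ⟂ TH, so TH runs along (−sin 237°, cos 237°); with |TH| = 22.6, H = (-2.392, -32.72). Then |RH| = |H − R| = 32.81.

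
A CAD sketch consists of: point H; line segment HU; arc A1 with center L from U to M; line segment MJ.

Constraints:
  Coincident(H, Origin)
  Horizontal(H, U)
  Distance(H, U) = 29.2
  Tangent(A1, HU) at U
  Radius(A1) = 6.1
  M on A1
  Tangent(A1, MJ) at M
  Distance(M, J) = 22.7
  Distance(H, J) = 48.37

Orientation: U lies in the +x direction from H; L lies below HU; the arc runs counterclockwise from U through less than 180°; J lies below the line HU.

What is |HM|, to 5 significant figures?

26.784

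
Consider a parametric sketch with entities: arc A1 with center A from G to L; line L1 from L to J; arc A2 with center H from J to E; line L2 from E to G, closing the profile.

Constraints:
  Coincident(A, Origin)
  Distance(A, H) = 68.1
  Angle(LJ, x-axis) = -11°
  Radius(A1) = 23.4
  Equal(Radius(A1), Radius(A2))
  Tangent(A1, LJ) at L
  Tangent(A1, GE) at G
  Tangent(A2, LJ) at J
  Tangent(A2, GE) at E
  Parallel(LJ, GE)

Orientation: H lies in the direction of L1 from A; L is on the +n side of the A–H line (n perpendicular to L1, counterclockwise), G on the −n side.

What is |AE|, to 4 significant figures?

72.01

The slot axis is L1's direction at -11.0°, so u = (cos -11.0°, sin -11.0°) = (0.9816, -0.1908) and n = (−sin -11.0°, cos -11.0°) = (0.1908, 0.9816). A is at the origin and H lies 68.1 along u from A, so H = 68.1·u = (66.85, -12.99). Tangency of A1 to both parallel lines with radius 23.4 puts L and G at A ± 23.4·n: L = (4.465, 22.97), G = (-4.465, -22.97). Equal radii place J and E the same way about H: J = H + 23.4·n = (71.31, 9.976), E = H − 23.4·n = (62.38, -35.96). Then |AE| = |E − A| = 72.01.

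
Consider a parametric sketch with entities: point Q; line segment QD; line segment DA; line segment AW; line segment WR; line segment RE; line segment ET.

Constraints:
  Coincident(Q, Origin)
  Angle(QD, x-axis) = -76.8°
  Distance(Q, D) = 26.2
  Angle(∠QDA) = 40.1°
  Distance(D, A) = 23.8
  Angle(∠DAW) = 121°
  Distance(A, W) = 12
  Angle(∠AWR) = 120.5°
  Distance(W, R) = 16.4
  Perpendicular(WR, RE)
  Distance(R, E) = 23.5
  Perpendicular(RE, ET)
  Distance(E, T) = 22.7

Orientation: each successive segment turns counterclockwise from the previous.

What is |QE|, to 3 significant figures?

18.8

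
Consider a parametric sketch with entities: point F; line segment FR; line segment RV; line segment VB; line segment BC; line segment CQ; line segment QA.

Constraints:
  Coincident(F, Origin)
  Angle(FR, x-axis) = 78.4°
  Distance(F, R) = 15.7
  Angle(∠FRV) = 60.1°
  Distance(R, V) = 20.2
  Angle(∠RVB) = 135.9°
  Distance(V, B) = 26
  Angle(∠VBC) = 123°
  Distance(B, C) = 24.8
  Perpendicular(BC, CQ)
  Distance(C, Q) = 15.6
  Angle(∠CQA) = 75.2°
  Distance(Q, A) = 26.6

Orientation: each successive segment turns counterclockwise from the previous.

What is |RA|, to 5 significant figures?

34.129

The perpendicularity gives CQ at right angles to BC, so CQ runs at 29.400°; with |CQ| = 15.6, Q = (-2.3018, -27.953). ∠CQA = 75.2° gives QA at 134.20° from the x-axis; with |QA| = 26.6, A = (-20.846, -8.8828). Then |RA| = |A − R| = 34.129.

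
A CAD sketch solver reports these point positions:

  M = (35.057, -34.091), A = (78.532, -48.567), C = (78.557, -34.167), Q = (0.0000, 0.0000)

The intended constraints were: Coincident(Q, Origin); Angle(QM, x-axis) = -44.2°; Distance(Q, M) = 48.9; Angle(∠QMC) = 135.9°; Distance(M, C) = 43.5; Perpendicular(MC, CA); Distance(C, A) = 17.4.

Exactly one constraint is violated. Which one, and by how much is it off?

Distance(C, A) = 17.4 — off by 3.00.

Q = (0.00, 0.00) ✓; QM at -44.20° ✓; |QM| = 48.90 ✓; ∠QMC = 135.9° ✓; |MC| = 43.50 ✓; ∠(MC, CA) = 90.00° ✓; |CA| = 14.40 ✗.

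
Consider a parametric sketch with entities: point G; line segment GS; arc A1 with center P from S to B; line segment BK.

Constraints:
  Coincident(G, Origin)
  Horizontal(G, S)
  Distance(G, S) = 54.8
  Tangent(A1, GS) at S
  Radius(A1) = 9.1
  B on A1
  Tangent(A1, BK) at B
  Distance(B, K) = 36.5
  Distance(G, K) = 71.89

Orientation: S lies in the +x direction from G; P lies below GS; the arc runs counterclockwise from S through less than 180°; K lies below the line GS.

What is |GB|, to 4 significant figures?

47.32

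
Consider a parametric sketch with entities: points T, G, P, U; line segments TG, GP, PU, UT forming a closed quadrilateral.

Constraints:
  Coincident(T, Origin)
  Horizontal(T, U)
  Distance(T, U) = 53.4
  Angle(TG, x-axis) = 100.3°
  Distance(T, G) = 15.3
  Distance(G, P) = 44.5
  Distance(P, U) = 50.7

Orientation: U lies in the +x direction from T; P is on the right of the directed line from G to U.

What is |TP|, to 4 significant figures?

29.39

T is at the origin; T and U share the same y with |TU| = 53.4 and U in +x, so U = (53.4, 0). TG runs at 100.3° with |TG| = 15.3, so G = (-2.736, 15.05). P is determined by |GP| = 44.5 and |PU| = 50.7 together: it lies at the intersection of circle(G, 44.5) and circle(U, 50.7). With |GU| = 58.12, the foot of the radical line on GU is 23.98 from G and the perpendicular offset is √(44.5² − 23.98²) = 37.49. Taking the right-of-GU solution: P = (10.72, -27.36).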